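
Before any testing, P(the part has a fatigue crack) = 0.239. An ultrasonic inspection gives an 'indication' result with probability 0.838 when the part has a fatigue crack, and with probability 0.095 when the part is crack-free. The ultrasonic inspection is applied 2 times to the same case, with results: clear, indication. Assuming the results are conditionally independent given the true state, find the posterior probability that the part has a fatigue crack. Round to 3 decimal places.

Let H be the event that the part has a fatigue crack; start with P(H) = 0.239. P('indication'|H) = 0.838, P('indication'|¬H) = 0.095.
Update on result 1 ('clear'): P(H) ← 0.162·0.2390 / (0.162·0.2390 + 0.905·0.7610) = 0.038718/0.72742 = 0.0532.
Update on result 2 ('indication'): P(H) ← 0.838·0.0532 / (0.838·0.0532 + 0.095·0.9468) = 0.044604/0.13455 = 0.3315.

Posterior P(H) ≈ 0.332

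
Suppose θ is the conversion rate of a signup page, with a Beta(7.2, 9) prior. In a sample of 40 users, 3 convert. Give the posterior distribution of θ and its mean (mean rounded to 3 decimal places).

The binomial likelihood is conjugate to the Beta prior: with 3 successes and 37 failures, the posterior is Beta(7.2+3, 9+37) = Beta(10.2, 46).
Posterior mean = α/(α+β) = 10.2/56.2 = 0.181.

Posterior: Beta(10.2, 46); mean ≈ 0.181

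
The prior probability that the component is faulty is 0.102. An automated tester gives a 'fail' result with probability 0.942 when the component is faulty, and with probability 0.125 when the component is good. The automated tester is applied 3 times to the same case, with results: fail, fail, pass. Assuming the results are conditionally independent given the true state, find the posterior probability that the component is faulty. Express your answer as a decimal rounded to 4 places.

Posterior P(H) ≈ 0.2995

With H the event that the component is faulty, the joint likelihood of the observed sequence is P(data|H) = 0.942·0.942·0.058 = 0.051467 and P(data|¬H) = 0.125·0.125·0.875 = 0.013672.
Bayes: P(H|data) = 0.102·0.051467 / (0.102·0.051467 + 0.898·0.013672) = 0.0052496/0.017527 = 0.2995.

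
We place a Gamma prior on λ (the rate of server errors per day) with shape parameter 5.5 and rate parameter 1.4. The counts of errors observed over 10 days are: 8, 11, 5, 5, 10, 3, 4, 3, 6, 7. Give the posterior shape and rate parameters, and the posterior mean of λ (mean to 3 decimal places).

The Poisson likelihood adds the total count to the shape and the number of exposure periods to the rate. Here ∑xᵢ = 62 and n = 10, so shape 5.5→67.5 and rate 1.4→11.4.
Posterior mean = shape/rate = 67.5/11.4 = 5.921.

Posterior: Gamma(shape=67.5, rate=11.4); mean ≈ 5.921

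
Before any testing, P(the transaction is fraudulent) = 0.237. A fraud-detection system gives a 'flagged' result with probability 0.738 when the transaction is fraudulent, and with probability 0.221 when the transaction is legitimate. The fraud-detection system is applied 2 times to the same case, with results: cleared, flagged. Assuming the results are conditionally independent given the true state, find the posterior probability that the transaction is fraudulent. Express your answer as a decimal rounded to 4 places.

Posterior P(H) ≈ 0.2586

With H the event that the transaction is fraudulent, the joint likelihood of the observed sequence is P(data|H) = 0.262·0.738 = 0.19336 and P(data|¬H) = 0.779·0.221 = 0.17216.
Bayes: P(H|data) = 0.237·0.19336 / (0.237·0.19336 + 0.763·0.17216) = 0.045825/0.17718 = 0.2586.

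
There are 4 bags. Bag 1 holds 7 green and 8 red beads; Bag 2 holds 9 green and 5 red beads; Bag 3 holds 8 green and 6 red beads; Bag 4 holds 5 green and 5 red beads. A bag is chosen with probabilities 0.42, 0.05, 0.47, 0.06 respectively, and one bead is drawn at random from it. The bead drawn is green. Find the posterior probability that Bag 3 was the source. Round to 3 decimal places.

Posterior probability ≈ 0.510

P(green|Bag 1) = 0.4667; P(green|Bag 2) = 0.6429; P(green|Bag 3) = 0.5714; P(green|Bag 4) = 0.5.
Prior × likelihood for each source: 0.42·0.4667=0.1960, 0.05·0.6429=0.03214, 0.47·0.5714=0.2686, 0.06·0.5=0.03000. Summing gives P(green) = 0.52671.
P(Bag 3 | green) = 0.2686 / 0.52671 = 0.510.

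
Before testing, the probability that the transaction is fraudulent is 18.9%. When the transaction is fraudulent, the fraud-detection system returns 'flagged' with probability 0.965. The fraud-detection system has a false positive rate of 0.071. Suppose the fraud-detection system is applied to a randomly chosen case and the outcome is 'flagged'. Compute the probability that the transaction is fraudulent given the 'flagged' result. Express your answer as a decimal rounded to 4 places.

P(H | E) ≈ 0.7600

Let H be the event that the transaction is fraudulent. P(H) = 0.189, so P(¬H) = 0.811. With E the 'flagged' result, P(E|H) = 0.965 and P(E|¬H) = 0.071.
P(E) = 0.965·0.189 + 0.071·0.811 = 0.18238 + 0.057581 = 0.23997.
By Bayes' theorem, P(H|E) = 0.18238 / 0.23997 = 0.7600.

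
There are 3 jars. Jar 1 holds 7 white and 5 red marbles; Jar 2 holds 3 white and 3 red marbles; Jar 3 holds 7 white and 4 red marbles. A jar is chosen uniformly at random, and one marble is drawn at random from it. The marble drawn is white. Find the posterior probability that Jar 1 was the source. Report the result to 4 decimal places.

P(white|Jar 1) = 0.5833; P(white|Jar 2) = 0.5; P(white|Jar 3) = 0.6364.
Prior × likelihood for each source: 0.333333·0.5833=0.1944, 0.333333·0.5=0.1667, 0.333333·0.6364=0.2121. Summing gives P(white) = 0.57323.
P(Jar 1 | white) = 0.1944 / 0.57323 = 0.3392.

Posterior probability ≈ 0.3392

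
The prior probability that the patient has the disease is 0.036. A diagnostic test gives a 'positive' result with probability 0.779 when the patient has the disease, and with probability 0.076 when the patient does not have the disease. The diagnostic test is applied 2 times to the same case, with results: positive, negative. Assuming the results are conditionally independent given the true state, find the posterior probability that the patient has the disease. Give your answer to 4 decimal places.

Let H be the event that the patient has the disease; start with P(H) = 0.036. P('positive'|H) = 0.779, P('positive'|¬H) = 0.076.
Update on result 1 ('positive'): P(H) ← 0.779·0.0360 / (0.779·0.0360 + 0.076·0.9640) = 0.028044/0.10131 = 0.2768.
Update on result 2 ('negative'): P(H) ← 0.221·0.2768 / (0.221·0.2768 + 0.924·0.7232) = 0.061177/0.72940 = 0.0839.

Posterior P(H) ≈ 0.0839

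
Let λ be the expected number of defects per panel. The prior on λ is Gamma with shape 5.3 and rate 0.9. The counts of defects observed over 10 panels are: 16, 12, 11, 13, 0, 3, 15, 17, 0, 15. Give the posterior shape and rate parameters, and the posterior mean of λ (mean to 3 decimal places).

The Poisson likelihood adds the total count to the shape and the number of exposure periods to the rate. Here ∑xᵢ = 102 and n = 10, so shape 5.3→107.3 and rate 0.9→10.9.
E[λ | data] = 107.3/10.9 = 9.844.

Posterior: Gamma(shape=107.3, rate=10.9); mean ≈ 9.844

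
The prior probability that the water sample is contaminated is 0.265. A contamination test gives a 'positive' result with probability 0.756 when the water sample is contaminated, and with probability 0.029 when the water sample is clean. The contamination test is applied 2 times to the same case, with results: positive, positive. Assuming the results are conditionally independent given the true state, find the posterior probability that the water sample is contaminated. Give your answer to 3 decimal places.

With H the event that the water sample is contaminated, the joint likelihood of the observed sequence is P(data|H) = 0.756·0.756 = 0.57154 and P(data|¬H) = 0.029·0.029 = 0.00084100.
Bayes: P(H|data) = 0.265·0.57154 / (0.265·0.57154 + 0.735·0.00084100) = 0.15146/0.15208 = 0.9959.

Posterior P(H) ≈ 0.996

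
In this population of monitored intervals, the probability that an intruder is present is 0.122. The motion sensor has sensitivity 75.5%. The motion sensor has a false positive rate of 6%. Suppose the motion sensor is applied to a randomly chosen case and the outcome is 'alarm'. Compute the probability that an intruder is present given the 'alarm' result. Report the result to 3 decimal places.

P(H | E) ≈ 0.636

Write H for 'an intruder is present'. Prior odds H:¬H = 0.122/0.878 = 0.13895. For the 'alarm' outcome, the likelihood ratio is 0.755/0.06 = 12.583.
Posterior odds = 0.13895 × 12.583 = 1.7485, so P(H|E) = 1.7485/(1+1.7485) = 0.636.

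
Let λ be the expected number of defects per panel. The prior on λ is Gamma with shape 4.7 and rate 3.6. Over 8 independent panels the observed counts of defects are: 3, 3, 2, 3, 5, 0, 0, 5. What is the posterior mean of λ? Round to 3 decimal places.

Posterior mean ≈ 2.216

Total count ∑xᵢ = 21 over n = 8 panels.
Gamma is conjugate to the Poisson likelihood: posterior is Gamma(shape = 4.7+21 = 25.7, rate = 3.6+8 = 11.6).
E[λ | data] = 25.7/11.6 = 2.216.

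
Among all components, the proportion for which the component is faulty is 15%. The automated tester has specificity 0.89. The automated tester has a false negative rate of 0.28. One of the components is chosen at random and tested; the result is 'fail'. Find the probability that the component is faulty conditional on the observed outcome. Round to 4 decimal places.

P(H | E) ≈ 0.5360

Write H for 'the component is faulty'. Prior odds H:¬H = 0.15/0.85 = 0.17647. For the 'fail' outcome, the likelihood ratio is 0.72/0.11 = 6.5455.
Posterior odds = 0.17647 × 6.5455 = 1.1551, so P(H|E) = 1.1551/(1+1.1551) = 0.5360.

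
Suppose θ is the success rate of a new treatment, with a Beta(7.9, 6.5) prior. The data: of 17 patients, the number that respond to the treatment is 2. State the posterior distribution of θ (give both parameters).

Posterior: Beta(9.9, 21.5)

Observing 2 successes and 15 failures updates Beta(7.9, 6.5) by adding the success and failure counts to the two shape parameters: α = 7.9+2 = 9.9, β = 6.5+15 = 21.5.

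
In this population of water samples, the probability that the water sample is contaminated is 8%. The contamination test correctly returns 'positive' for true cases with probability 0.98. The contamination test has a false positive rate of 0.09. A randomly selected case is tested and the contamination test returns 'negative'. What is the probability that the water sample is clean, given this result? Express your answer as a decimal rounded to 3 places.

P(¬H | E) ≈ 0.998

Write H for 'the water sample is contaminated'. Prior odds H:¬H = 0.08/0.92 = 0.086957. For the 'negative' outcome, the likelihood ratio is 0.02/0.91 = 0.021978.
Posterior odds = 0.086957 × 0.021978 = 0.0019111, so P(H|E) = 0.0019111/(1+0.0019111) = 0.002. Then P(¬H|E) = 1 − 0.002 = 0.998.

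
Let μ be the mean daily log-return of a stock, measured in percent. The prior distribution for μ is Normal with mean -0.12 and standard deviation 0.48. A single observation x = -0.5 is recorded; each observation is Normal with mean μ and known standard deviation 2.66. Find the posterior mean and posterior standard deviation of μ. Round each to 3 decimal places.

With known σ, the Normal prior is conjugate. Weight on the data is w = (n/σ²)/(n/σ² + 1/τ₀²) = 0.141331/(0.141331+4.34028) = 0.031536.
Posterior mean = w·x̄ + (1−w)·μ₀ = 0.031536·-0.5 + 0.96846·-0.12 = -0.132. Posterior variance = 1/(0.141331+4.34028) = 0.223134, so SD = 0.472.

Posterior mean ≈ -0.132; posterior SD ≈ 0.472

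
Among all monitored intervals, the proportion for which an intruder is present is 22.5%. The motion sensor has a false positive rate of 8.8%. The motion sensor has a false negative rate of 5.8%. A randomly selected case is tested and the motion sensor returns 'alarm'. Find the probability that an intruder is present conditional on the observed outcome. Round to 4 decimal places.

P(H | E) ≈ 0.7566

Write H for 'an intruder is present'. Prior odds H:¬H = 0.225/0.775 = 0.29032. For the 'alarm' outcome, the likelihood ratio is 0.942/0.088 = 10.705.
Posterior odds = 0.29032 × 10.705 = 3.1078, so P(H|E) = 3.1078/(1+3.1078) = 0.7566.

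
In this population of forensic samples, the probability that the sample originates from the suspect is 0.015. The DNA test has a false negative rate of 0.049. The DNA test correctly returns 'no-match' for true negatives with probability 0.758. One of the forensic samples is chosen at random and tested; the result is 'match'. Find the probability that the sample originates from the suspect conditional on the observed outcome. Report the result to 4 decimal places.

Let H be the event that the sample originates from the suspect. P(H) = 0.015, so P(¬H) = 0.985. With E the 'match' result, P(E|H) = 0.951 and P(E|¬H) = 0.242.
P(E) = 0.951·0.015 + 0.242·0.985 = 0.014265 + 0.23837 = 0.25263.
By Bayes' theorem, P(H|E) = 0.014265 / 0.25263 = 0.0565.

P(H | E) ≈ 0.0565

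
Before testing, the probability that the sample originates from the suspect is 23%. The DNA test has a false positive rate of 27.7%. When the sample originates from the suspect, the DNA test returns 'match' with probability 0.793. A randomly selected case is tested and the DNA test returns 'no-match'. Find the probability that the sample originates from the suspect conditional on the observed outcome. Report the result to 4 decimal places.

Write H for 'the sample originates from the suspect'. Prior odds H:¬H = 0.23/0.77 = 0.29870. For the 'no-match' outcome, the likelihood ratio is 0.207/0.723 = 0.28631.
Posterior odds = 0.29870 × 0.28631 = 0.085520, so P(H|E) = 0.085520/(1+0.085520) = 0.0788.

P(H | E) ≈ 0.0788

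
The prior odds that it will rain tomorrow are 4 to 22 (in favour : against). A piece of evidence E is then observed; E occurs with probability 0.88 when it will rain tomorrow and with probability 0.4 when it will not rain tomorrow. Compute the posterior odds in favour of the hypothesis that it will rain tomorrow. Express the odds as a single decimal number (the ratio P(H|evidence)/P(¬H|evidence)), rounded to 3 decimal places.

Posterior odds ≈ 0.400

Prior odds = 4/22 = 0.18182.
Likelihood ratio for E = 0.88/0.4 = 2.2000.
Posterior odds = prior odds × LR = 0.40000.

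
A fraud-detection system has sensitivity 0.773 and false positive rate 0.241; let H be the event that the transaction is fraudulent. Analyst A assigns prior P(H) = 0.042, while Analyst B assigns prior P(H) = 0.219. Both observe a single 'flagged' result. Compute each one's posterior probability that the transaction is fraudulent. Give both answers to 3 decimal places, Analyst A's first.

P('+'|H) = 0.773, P('+'|¬H) = 0.241.
Analyst A: numerator 0.773·0.042 = 0.032466; evidence = 0.032466+0.241·0.958 = 0.26334; posterior = 0.123.
Analyst B: numerator 0.773·0.219 = 0.16929; evidence = 0.16929+0.241·0.781 = 0.35751; posterior = 0.474.

Analyst A: 0.123; Analyst B: 0.474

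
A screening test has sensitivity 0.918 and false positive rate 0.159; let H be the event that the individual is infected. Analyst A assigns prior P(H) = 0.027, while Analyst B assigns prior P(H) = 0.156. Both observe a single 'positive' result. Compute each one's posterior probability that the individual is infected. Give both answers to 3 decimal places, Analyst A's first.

The likelihood ratio for a 'positive' result is 0.918/0.159 = 5.7736.
Analyst A: prior odds 0.027/0.973 = 0.027749; posterior odds 0.16021; posterior probability 0.138.
Analyst B: prior odds 0.156/0.844 = 0.18483; posterior odds 1.0672; posterior probability 0.516.

Analyst A: 0.138; Analyst B: 0.516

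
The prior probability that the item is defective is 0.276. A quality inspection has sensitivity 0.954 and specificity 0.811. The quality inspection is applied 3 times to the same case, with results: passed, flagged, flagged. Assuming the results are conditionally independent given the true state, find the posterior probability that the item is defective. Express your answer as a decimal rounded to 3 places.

Let H be the event that the item is defective; start with P(H) = 0.276. P('flagged'|H) = 0.954, P('flagged'|¬H) = 0.189.
Update on result 1 ('passed'): P(H) ← 0.046·0.2760 / (0.046·0.2760 + 0.811·0.7240) = 0.012696/0.59986 = 0.0212.
Update on result 2 ('flagged'): P(H) ← 0.954·0.0212 / (0.954·0.0212 + 0.189·0.9788) = 0.020191/0.20519 = 0.0984.
Update on result 3 ('flagged'): P(H) ← 0.954·0.0984 / (0.954·0.0984 + 0.189·0.9016) = 0.093876/0.26428 = 0.3552.

Posterior P(H) ≈ 0.355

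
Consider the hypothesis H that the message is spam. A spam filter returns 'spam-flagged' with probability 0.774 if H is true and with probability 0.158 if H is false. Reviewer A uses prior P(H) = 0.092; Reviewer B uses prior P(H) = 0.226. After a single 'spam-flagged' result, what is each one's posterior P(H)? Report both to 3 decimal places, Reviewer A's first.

P('+'|H) = 0.774, P('+'|¬H) = 0.158.
Reviewer A: numerator 0.774·0.092 = 0.071208; evidence = 0.071208+0.158·0.908 = 0.21467; posterior = 0.332.
Reviewer B: numerator 0.774·0.226 = 0.17492; evidence = 0.17492+0.158·0.774 = 0.29722; posterior = 0.589.

Reviewer A: 0.332; Reviewer B: 0.589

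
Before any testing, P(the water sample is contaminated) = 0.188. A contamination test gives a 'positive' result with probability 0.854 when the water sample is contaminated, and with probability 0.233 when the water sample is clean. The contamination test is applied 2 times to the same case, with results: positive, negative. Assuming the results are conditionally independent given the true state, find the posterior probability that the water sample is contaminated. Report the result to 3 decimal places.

Posterior P(H) ≈ 0.139

Let H be the event that the water sample is contaminated; start with P(H) = 0.188. P('positive'|H) = 0.854, P('positive'|¬H) = 0.233.
Update on result 1 ('positive'): P(H) ← 0.854·0.1880 / (0.854·0.1880 + 0.233·0.8120) = 0.16055/0.34975 = 0.4591.
Update on result 2 ('negative'): P(H) ← 0.146·0.4591 / (0.146·0.4591 + 0.767·0.5409) = 0.067021/0.48193 = 0.1391.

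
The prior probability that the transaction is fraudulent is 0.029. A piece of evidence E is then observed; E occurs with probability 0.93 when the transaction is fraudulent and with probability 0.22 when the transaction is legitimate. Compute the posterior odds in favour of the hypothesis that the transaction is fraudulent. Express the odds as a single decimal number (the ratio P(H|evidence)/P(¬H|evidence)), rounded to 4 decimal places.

Prior odds = 0.029/(1−0.029) = 0.029866. In log-odds, ln(0.029866) = -3.5110.
Add log likelihood ratio: ln(4.2273) = 1.4416.
Posterior log-odds = -2.0695, so posterior odds = exp(-2.0695) = 0.12625.

Posterior odds ≈ 0.1263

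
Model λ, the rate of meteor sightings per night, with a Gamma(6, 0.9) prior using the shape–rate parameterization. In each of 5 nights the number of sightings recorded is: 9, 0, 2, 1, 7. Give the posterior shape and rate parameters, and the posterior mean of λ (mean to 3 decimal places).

The Poisson likelihood adds the total count to the shape and the number of exposure periods to the rate. Here ∑xᵢ = 19 and n = 5, so shape 6→25 and rate 0.9→5.9.
Posterior mean = shape/rate = 25/5.9 = 4.237.

Posterior: Gamma(shape=25, rate=5.9); mean ≈ 4.237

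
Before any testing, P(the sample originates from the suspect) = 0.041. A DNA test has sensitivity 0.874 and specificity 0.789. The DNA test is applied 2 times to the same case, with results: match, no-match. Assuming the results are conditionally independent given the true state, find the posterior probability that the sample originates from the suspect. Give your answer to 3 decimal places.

Posterior P(H) ≈ 0.028

Let H be the event that the sample originates from the suspect; start with P(H) = 0.041. P('match'|H) = 0.874, P('match'|¬H) = 0.211.
Update on result 1 ('match'): P(H) ← 0.874·0.0410 / (0.874·0.0410 + 0.211·0.9590) = 0.035834/0.23818 = 0.1504.
Update on result 2 ('no-match'): P(H) ← 0.126·0.1504 / (0.126·0.1504 + 0.789·0.8496) = 0.018956/0.68925 = 0.0275.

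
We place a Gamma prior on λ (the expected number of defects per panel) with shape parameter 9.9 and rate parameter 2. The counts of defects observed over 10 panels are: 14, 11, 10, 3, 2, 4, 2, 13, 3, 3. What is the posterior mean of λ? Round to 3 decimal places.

Posterior mean ≈ 6.242

Total count ∑xᵢ = 65 over n = 10 panels.
Gamma is conjugate to the Poisson likelihood: posterior is Gamma(shape = 9.9+65 = 74.9, rate = 2+10 = 12).
E[λ | data] = 74.9/12 = 6.242.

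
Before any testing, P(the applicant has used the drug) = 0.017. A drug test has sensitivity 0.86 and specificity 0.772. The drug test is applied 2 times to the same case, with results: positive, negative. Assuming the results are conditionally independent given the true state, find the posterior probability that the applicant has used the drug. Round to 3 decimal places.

With H the event that the applicant has used the drug, the joint likelihood of the observed sequence is P(data|H) = 0.86·0.14 = 0.12040 and P(data|¬H) = 0.228·0.772 = 0.17602.
Bayes: P(H|data) = 0.017·0.12040 / (0.017·0.12040 + 0.983·0.17602) = 0.0020468/0.17507 = 0.0117.

Posterior P(H) ≈ 0.012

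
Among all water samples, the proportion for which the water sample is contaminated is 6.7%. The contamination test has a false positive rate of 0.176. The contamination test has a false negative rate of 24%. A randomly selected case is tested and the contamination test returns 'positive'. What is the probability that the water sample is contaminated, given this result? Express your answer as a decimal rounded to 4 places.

P(H | E) ≈ 0.2367

Write H for 'the water sample is contaminated'. Prior odds H:¬H = 0.067/0.933 = 0.071811. For the 'positive' outcome, the likelihood ratio is 0.76/0.176 = 4.3182.
Posterior odds = 0.071811 × 4.3182 = 0.31009, so P(H|E) = 0.31009/(1+0.31009) = 0.2367.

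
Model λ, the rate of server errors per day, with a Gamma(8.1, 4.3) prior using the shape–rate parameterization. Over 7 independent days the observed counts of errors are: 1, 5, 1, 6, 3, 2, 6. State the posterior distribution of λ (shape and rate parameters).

Posterior: Gamma(shape=32.1, rate=11.3)

The Poisson likelihood adds the total count to the shape and the number of exposure periods to the rate. Here ∑xᵢ = 24 and n = 7, so shape 8.1→32.1 and rate 4.3→11.3.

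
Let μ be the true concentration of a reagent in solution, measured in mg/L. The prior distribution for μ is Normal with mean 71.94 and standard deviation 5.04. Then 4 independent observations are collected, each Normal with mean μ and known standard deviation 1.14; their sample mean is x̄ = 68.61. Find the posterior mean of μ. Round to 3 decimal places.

With known σ, the Normal prior is conjugate. Weight on the data is w = (n/σ²)/(n/σ² + 1/τ₀²) = 3.07787/(3.07787+0.0393676) = 0.98737.
Posterior mean = w·x̄ + (1−w)·μ₀ = 0.98737·68.61 + 0.012629·71.94 = 68.652.

Posterior mean ≈ 68.652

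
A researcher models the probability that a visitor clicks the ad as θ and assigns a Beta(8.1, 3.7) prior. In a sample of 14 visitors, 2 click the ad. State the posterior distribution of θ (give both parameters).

The binomial likelihood is conjugate to the Beta prior: with 2 successes and 12 failures, the posterior is Beta(8.1+2, 3.7+12) = Beta(10.1, 15.7).

Posterior: Beta(10.1, 15.7)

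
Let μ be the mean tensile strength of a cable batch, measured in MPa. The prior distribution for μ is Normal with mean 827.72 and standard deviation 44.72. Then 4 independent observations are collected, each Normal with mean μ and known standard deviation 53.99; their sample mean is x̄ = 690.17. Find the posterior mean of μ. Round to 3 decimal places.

Prior precision 1/τ₀² = 1/44.72² = 0.00050003; data precision n/σ² = 4/53.99² = 0.00137225.
Posterior precision = 0.00050003 + 0.00137225 = 0.00187228.
Posterior mean = (0.00050003·827.72 + 0.00137225·690.17) / 0.00187228 = 726.906.

Posterior mean ≈ 726.906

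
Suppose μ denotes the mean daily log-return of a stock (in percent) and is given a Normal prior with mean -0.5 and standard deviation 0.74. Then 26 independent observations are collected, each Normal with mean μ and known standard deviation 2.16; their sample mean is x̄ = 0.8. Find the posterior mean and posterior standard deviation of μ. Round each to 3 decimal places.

Posterior mean ≈ 0.479; posterior SD ≈ 0.368

With known σ, the Normal prior is conjugate. Weight on the data is w = (n/σ²)/(n/σ² + 1/τ₀²) = 5.57270/(5.57270+1.82615) = 0.75318.
Posterior mean = w·x̄ + (1−w)·μ₀ = 0.75318·0.8 + 0.24682·-0.5 = 0.479. Posterior variance = 1/(5.57270+1.82615) = 0.135156, so SD = 0.368.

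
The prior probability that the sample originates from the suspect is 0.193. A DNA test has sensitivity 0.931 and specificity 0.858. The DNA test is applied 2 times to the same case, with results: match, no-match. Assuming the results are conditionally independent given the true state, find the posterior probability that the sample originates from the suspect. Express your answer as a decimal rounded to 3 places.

Posterior P(H) ≈ 0.112

With H the event that the sample originates from the suspect, the joint likelihood of the observed sequence is P(data|H) = 0.931·0.069 = 0.064239 and P(data|¬H) = 0.142·0.858 = 0.12184.
Bayes: P(H|data) = 0.193·0.064239 / (0.193·0.064239 + 0.807·0.12184) = 0.012398/0.11072 = 0.1120.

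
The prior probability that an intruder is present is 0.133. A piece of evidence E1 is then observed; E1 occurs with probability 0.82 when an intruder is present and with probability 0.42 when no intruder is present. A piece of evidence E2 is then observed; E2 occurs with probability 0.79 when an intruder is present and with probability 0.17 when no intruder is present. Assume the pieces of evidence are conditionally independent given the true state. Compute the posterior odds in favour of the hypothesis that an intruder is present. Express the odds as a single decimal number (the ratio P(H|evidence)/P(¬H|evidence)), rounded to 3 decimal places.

Posterior odds ≈ 1.392

Prior odds = 0.133/(1−0.133) = 0.15340. In log-odds, ln(0.15340) = -1.8747.
Add log likelihood ratios: ln(1.9524) + ln(4.6471) = 2.2053.
Posterior log-odds = 0.33059, so posterior odds = exp(0.33059) = 1.3918.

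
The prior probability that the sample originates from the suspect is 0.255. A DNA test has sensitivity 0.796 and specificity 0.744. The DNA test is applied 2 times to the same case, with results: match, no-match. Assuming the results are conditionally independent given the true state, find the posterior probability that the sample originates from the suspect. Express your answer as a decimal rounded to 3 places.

Let H be the event that the sample originates from the suspect; start with P(H) = 0.255. P('match'|H) = 0.796, P('match'|¬H) = 0.256.
Update on result 1 ('match'): P(H) ← 0.796·0.2550 / (0.796·0.2550 + 0.256·0.7450) = 0.20298/0.39370 = 0.5156.
Update on result 2 ('no-match'): P(H) ← 0.204·0.5156 / (0.204·0.5156 + 0.744·0.4844) = 0.10518/0.46559 = 0.2259.

Posterior P(H) ≈ 0.226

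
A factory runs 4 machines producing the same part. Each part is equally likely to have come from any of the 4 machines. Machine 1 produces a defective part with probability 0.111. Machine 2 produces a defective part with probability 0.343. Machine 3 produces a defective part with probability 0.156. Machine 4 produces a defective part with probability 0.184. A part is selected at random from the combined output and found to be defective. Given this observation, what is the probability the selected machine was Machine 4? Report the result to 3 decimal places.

Posterior probability ≈ 0.232

P(defective|M1) = 0.111; P(defective|M2) = 0.343; P(defective|M3) = 0.156; P(defective|M4) = 0.184.
Prior × likelihood for each source: 0.25·0.111=0.02775, 0.25·0.343=0.08575, 0.25·0.156=0.03900, 0.25·0.184=0.04600. Summing gives P(defective) = 0.19850.
P(Machine 4 | defective) = 0.04600 / 0.19850 = 0.232.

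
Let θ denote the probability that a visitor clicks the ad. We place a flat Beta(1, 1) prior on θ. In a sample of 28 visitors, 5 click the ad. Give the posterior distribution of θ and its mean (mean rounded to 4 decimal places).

Posterior: Beta(6, 24); mean ≈ 0.2000

Observing 5 successes and 23 failures updates Beta(1, 1) by adding the success and failure counts to the two shape parameters: α = 1+5 = 6, β = 1+23 = 24.
Posterior mean = α/(α+β) = 6/30 = 0.2000.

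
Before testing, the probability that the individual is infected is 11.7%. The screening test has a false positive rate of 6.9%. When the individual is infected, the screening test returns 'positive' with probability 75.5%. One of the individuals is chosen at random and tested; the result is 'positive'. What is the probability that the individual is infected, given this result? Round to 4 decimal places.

P(H | E) ≈ 0.5918

Write H for 'the individual is infected'. Prior odds H:¬H = 0.117/0.883 = 0.13250. For the 'positive' outcome, the likelihood ratio is 0.755/0.069 = 10.942.
Posterior odds = 0.13250 × 10.942 = 1.4498, so P(H|E) = 1.4498/(1+1.4498) = 0.5918.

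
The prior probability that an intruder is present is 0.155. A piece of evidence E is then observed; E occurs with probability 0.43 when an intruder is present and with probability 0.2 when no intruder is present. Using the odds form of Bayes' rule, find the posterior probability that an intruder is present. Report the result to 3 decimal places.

Posterior probability ≈ 0.283

Prior odds = 0.155/(1−0.155) = 0.18343. In log-odds, ln(0.18343) = -1.6959.
Add log likelihood ratio: ln(2.1500) = 0.76547.
Posterior log-odds = -0.93044, so posterior odds = exp(-0.93044) = 0.39438. Converting, P(H|E) = 0.39438/1.3944 = 0.283.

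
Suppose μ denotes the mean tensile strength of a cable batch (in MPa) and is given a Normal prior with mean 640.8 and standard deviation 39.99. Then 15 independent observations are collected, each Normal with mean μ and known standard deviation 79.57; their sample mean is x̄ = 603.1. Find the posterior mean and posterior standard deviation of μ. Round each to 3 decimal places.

With known σ, the Normal prior is conjugate. Weight on the data is w = (n/σ²)/(n/σ² + 1/τ₀²) = 0.00236915/(0.00236915+0.00062531) = 0.79118.
Posterior mean = w·x̄ + (1−w)·μ₀ = 0.79118·603.1 + 0.20882·640.8 = 610.973. Posterior variance = 1/(0.00236915+0.00062531) = 333.950, so SD = 18.274.

Posterior mean ≈ 610.973; posterior SD ≈ 18.274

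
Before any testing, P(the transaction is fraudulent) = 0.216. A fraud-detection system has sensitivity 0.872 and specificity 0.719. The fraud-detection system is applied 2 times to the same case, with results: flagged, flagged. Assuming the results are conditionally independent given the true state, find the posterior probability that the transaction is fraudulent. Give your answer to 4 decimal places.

Posterior P(H) ≈ 0.7263

With H the event that the transaction is fraudulent, the joint likelihood of the observed sequence is P(data|H) = 0.872·0.872 = 0.76038 and P(data|¬H) = 0.281·0.281 = 0.078961.
Bayes: P(H|data) = 0.216·0.76038 / (0.216·0.76038 + 0.784·0.078961) = 0.16424/0.22615 = 0.7263.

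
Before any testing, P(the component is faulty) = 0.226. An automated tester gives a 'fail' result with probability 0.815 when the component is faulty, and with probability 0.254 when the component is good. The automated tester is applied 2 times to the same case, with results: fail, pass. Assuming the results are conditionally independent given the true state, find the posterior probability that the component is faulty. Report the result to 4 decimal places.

Posterior P(H) ≈ 0.1885

With H the event that the component is faulty, the joint likelihood of the observed sequence is P(data|H) = 0.815·0.185 = 0.15077 and P(data|¬H) = 0.254·0.746 = 0.18948.
Bayes: P(H|data) = 0.226·0.15077 / (0.226·0.15077 + 0.774·0.18948) = 0.034075/0.18074 = 0.1885.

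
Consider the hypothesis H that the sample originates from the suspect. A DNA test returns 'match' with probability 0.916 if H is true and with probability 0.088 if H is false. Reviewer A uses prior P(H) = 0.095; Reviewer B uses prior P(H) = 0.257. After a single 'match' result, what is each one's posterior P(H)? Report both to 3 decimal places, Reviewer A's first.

Reviewer A: 0.522; Reviewer B: 0.783

P('+'|H) = 0.916, P('+'|¬H) = 0.088.
Reviewer A: numerator 0.916·0.095 = 0.087020; evidence = 0.087020+0.088·0.905 = 0.16666; posterior = 0.522.
Reviewer B: numerator 0.916·0.257 = 0.23541; evidence = 0.23541+0.088·0.743 = 0.30080; posterior = 0.783.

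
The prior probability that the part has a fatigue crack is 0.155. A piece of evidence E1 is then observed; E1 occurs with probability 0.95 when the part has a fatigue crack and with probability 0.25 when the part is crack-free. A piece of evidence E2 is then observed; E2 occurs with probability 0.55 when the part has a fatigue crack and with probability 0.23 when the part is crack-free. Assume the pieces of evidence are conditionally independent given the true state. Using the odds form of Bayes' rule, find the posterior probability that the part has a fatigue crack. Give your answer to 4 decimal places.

Prior odds = 0.155/(1−0.155) = 0.18343.
Likelihood ratio for E1 = 0.95/0.25 = 3.8000.
Likelihood ratio for E2 = 0.55/0.23 = 2.3913.
Posterior odds = prior odds × LR₁ × LR₂ = 1.6668.
Posterior probability = odds/(1+odds) = 1.6668/2.6668 = 0.6250.

Posterior probability ≈ 0.6250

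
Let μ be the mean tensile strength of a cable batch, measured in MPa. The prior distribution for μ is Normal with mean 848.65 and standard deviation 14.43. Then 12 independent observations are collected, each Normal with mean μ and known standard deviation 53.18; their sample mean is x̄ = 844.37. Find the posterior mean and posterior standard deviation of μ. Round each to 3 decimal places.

Posterior mean ≈ 846.642; posterior SD ≈ 10.514

Prior precision 1/τ₀² = 1/14.43² = 0.00480250; data precision n/σ² = 12/53.18² = 0.00424311.
Posterior precision = 0.00480250 + 0.00424311 = 0.00904561, giving posterior SD = 1/√0.00904561 = 10.514.
Posterior mean = (0.00480250·848.65 + 0.00424311·844.37) / 0.00904561 = 846.642.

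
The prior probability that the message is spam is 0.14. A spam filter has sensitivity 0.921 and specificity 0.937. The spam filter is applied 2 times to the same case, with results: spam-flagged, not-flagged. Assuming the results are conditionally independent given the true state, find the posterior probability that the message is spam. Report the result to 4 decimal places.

With H the event that the message is spam, the joint likelihood of the observed sequence is P(data|H) = 0.921·0.079 = 0.072759 and P(data|¬H) = 0.063·0.937 = 0.059031.
Bayes: P(H|data) = 0.14·0.072759 / (0.14·0.072759 + 0.86·0.059031) = 0.010186/0.060953 = 0.1671.

Posterior P(H) ≈ 0.1671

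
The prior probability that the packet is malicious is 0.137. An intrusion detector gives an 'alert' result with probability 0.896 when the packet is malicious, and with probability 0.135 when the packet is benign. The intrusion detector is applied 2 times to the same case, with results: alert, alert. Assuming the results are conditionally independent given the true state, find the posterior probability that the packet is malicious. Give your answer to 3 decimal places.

Posterior P(H) ≈ 0.875

Let H be the event that the packet is malicious; start with P(H) = 0.137. P('alert'|H) = 0.896, P('alert'|¬H) = 0.135.
Update on result 1 ('alert'): P(H) ← 0.896·0.1370 / (0.896·0.1370 + 0.135·0.8630) = 0.12275/0.23926 = 0.5131.
Update on result 2 ('alert'): P(H) ← 0.896·0.5131 / (0.896·0.5131 + 0.135·0.4869) = 0.45970/0.52543 = 0.8749.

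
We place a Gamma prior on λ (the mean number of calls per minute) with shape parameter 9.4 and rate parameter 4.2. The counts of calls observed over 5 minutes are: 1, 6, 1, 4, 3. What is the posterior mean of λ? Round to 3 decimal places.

Total count ∑xᵢ = 15 over n = 5 minutes.
Gamma is conjugate to the Poisson likelihood: posterior is Gamma(shape = 9.4+15 = 24.4, rate = 4.2+5 = 9.2).
Posterior mean = shape/rate = 24.4/9.2 = 2.652.

Posterior mean ≈ 2.652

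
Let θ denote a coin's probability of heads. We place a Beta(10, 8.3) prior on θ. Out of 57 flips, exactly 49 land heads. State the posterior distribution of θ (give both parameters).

Observing 49 successes and 8 failures updates Beta(10, 8.3) by adding the success and failure counts to the two shape parameters: α = 10+49 = 59, β = 8.3+8 = 16.3.

Posterior: Beta(59, 16.3)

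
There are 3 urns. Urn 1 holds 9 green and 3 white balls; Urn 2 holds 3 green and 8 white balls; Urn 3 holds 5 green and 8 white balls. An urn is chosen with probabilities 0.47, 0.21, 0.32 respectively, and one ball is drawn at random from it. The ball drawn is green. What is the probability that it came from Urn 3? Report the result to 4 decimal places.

P(green|Urn 1) = 0.75; P(green|Urn 2) = 0.2727; P(green|Urn 3) = 0.3846.
Prior × likelihood for each source: 0.47·0.75=0.3525, 0.21·0.2727=0.05727, 0.32·0.3846=0.1231. Summing gives P(green) = 0.53285.
P(Urn 3 | green) = 0.1231 / 0.53285 = 0.2310.

Posterior probability ≈ 0.2310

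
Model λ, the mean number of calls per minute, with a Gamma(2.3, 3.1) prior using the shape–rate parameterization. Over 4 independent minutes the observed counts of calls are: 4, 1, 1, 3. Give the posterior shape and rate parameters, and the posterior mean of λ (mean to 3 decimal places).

Posterior: Gamma(shape=11.3, rate=7.1); mean ≈ 1.592

The Poisson likelihood adds the total count to the shape and the number of exposure periods to the rate. Here ∑xᵢ = 9 and n = 4, so shape 2.3→11.3 and rate 3.1→7.1.
E[λ | data] = 11.3/7.1 = 1.592.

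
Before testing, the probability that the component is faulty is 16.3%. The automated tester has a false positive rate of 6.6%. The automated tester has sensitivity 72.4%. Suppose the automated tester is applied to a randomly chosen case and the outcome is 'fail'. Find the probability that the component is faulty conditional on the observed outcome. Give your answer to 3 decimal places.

P(H | E) ≈ 0.681

Write H for 'the component is faulty'. Prior odds H:¬H = 0.163/0.837 = 0.19474. For the 'fail' outcome, the likelihood ratio is 0.724/0.066 = 10.970.
Posterior odds = 0.19474 × 10.970 = 2.1363, so P(H|E) = 2.1363/(1+2.1363) = 0.681.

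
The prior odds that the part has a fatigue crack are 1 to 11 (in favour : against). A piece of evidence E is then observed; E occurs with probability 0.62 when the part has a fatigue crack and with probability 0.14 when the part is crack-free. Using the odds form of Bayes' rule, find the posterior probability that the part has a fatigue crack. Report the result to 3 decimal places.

Posterior probability ≈ 0.287

Prior odds = 1/11 = 0.090909.
Likelihood ratio for E = 0.62/0.14 = 4.4286.
Posterior odds = prior odds × LR = 0.40260.
Posterior probability = odds/(1+odds) = 0.40260/1.4026 = 0.287.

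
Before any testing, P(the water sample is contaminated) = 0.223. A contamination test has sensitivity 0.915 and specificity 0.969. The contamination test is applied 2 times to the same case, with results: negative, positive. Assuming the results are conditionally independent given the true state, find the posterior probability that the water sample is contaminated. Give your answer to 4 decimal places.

Posterior P(H) ≈ 0.4263

With H the event that the water sample is contaminated, the joint likelihood of the observed sequence is P(data|H) = 0.085·0.915 = 0.077775 and P(data|¬H) = 0.969·0.031 = 0.030039.
Bayes: P(H|data) = 0.223·0.077775 / (0.223·0.077775 + 0.777·0.030039) = 0.017344/0.040684 = 0.4263.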